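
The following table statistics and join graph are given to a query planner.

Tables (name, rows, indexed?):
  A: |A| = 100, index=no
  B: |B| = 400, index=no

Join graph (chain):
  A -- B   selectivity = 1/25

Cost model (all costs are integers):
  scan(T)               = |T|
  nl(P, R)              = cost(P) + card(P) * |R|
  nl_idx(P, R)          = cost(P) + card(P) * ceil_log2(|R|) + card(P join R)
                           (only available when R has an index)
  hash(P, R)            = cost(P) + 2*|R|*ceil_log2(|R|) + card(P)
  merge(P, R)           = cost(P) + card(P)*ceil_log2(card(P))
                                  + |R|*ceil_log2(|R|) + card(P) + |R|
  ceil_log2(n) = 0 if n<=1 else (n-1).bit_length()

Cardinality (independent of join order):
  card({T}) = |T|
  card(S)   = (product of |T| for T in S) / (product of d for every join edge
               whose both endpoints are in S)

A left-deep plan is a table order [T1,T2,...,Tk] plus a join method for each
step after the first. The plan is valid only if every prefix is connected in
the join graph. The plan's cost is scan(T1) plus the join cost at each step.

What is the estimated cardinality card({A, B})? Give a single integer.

Tables in S: A(100), B(400)
Edges inside S: A-B(d=25)
numerator = 100 * 400 = 40000
denominator = 25 = 25
card(S) = 40000 / 25 = 1600

1600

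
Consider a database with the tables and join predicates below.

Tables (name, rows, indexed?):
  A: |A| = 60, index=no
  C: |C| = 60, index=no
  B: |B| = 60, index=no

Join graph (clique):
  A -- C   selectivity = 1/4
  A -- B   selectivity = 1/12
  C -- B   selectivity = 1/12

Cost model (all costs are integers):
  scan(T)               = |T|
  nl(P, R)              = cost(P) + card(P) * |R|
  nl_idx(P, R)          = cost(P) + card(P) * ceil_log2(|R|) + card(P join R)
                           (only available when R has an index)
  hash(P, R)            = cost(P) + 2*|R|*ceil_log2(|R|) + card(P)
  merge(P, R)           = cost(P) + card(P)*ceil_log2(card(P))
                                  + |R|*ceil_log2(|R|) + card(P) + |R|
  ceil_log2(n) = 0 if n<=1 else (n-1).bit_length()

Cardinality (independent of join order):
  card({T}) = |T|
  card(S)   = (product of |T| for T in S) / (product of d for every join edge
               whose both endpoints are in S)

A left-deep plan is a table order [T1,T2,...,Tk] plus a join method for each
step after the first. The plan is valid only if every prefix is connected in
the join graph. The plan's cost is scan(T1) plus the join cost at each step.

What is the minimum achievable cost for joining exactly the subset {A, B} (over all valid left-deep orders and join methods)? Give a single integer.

Selinger DP over subsets of {A,B}:
  {A}: scan cost=60, card=60
  {B}: scan cost=60, card=60
  {AB}: card=300; try (B,hash)→840, (A,hash)→840, (B,merge)→900, (A,merge)→900, (B,nl)→3660, (A,nl)→3660; best=840 via (B,hash)

840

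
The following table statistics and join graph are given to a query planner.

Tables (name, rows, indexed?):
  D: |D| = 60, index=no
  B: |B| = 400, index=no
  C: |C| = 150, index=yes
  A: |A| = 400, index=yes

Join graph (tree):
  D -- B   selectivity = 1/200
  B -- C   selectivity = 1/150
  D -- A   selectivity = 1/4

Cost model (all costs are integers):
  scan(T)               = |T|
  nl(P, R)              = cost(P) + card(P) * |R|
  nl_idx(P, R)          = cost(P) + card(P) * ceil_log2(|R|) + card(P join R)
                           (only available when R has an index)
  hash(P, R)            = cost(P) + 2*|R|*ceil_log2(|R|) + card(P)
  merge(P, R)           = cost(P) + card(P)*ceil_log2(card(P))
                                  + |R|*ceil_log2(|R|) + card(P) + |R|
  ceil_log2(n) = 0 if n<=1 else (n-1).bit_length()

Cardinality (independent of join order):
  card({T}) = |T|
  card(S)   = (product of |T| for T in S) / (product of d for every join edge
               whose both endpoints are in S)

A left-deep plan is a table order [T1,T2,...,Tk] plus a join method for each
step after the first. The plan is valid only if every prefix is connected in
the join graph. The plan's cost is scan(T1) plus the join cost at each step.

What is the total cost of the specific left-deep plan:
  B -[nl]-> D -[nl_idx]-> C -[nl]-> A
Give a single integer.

73480

step 1: scan B: cost=400, card=400
step 2: join D via nl
    card(P join D) = 400*60/(200) = 120
    cost = 400 + 400*60 = 24400
step 3: join C via nl_idx
    card(P join C) = 120*150/(150) = 120
    cost = 24400 + 120*8 + 120 = 25480
step 4: join A via nl
    card(P join A) = 120*400/(4) = 12000
    cost = 25480 + 120*400 = 73480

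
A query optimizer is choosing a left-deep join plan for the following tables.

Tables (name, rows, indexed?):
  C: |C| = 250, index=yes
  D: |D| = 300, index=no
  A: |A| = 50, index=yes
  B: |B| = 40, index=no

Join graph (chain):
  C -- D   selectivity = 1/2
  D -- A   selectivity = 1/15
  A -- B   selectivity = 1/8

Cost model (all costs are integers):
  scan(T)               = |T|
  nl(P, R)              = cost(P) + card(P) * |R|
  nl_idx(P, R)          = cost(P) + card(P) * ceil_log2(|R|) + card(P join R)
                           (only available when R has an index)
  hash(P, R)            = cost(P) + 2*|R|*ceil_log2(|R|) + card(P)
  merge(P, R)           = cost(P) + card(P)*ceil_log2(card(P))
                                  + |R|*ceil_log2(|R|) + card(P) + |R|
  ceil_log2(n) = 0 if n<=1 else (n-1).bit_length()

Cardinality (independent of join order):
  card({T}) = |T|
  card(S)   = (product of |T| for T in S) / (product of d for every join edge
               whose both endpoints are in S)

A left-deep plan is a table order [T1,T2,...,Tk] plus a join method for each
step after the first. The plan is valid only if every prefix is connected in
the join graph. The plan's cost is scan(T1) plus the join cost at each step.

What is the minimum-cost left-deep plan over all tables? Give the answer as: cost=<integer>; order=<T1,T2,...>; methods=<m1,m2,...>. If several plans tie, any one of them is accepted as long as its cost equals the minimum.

cost=11680; order=D,A,B,C; methods=hash,hash,hash

Selinger DP (subsets sized 1..n):
  {C}: scan cost=250, card=250
  {D}: scan cost=300, card=300
  {A}: scan cost=50, card=50
  {B}: scan cost=40, card=40
  {CD}: card=37500; try (C,hash)→4600, (D,merge)→5500, (C,merge)→5550, (D,hash)→5900, (C,nl_idx)→40200, (D,nl)→75250 …(+1); best=4600 via (C,hash)
  {AD}: card=1000; try (A,hash)→1200, (A,nl_idx)→3100, (D,merge)→3400, (A,merge)→3650, (D,hash)→5500, (D,nl)→15050 …(+1); best=1200 via (A,hash)
  {AB}: card=250; try (A,nl_idx)→530, (B,hash)→580, (A,merge)→670, (B,merge)→680, (A,hash)→680, (A,nl)→2040 …(+1); best=530 via (A,nl_idx)
  {ACD}: card=125000; try (C,hash)→6200, (C,merge)→14450, (A,hash)→42700, (C,nl_idx)→134200, (C,nl)→251200, (A,nl_idx)→354600 …(+2); best=6200 via (C,hash)
  {ABD}: card=5000; try (B,hash)→2680, (D,merge)→5780, (D,hash)→6180, (B,merge)→12480, (B,nl)→41200, (D,nl)→75530; best=2680 via (B,hash)
  {ABCD}: card=625000; try (C,hash)→11680, (C,merge)→74930, (B,hash)→131680, (C,nl_idx)→667680, (C,nl)→1252680, (B,merge)→2256480 …(+1); best=11680 via (C,hash)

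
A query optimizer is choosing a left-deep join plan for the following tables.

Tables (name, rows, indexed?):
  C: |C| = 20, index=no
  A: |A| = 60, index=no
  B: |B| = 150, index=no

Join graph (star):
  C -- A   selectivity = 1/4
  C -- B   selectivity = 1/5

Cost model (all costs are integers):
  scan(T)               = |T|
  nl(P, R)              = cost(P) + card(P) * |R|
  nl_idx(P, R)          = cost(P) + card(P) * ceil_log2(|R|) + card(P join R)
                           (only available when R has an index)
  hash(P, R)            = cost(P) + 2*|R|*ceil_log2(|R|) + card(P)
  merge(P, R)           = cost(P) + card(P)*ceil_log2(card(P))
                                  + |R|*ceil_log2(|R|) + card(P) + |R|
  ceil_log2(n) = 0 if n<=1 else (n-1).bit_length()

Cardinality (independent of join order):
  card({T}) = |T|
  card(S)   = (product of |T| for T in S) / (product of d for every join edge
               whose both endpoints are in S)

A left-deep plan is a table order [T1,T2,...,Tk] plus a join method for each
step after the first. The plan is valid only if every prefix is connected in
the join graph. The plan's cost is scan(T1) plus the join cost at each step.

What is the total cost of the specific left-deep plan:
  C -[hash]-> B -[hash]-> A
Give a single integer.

3760

step 1: scan C: cost=20, card=20
step 2: join B via hash
    card(P join B) = 20*150/(5) = 600
    cost = 20 + 2*150*8 + 20 = 2440
step 3: join A via hash
    card(P join A) = 600*60/(4) = 9000
    cost = 2440 + 2*60*6 + 600 = 3760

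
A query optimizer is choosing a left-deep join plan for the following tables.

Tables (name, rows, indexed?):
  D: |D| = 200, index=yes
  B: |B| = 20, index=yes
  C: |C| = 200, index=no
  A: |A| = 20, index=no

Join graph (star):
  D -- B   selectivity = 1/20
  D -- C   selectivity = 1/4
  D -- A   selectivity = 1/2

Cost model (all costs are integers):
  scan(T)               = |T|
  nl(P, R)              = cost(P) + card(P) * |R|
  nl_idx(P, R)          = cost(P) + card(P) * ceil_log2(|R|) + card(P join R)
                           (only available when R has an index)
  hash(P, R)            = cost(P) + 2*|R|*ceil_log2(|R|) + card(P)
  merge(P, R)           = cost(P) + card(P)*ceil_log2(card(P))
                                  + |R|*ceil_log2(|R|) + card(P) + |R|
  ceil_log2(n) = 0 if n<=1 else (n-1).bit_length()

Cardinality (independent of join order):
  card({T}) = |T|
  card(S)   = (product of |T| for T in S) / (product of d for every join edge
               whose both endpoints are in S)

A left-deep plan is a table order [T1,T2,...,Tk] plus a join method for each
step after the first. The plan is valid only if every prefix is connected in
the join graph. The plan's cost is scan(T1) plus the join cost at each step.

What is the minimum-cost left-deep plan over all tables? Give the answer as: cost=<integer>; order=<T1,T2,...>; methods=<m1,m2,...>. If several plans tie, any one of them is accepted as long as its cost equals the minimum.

Selinger DP (subsets sized 1..n):
  {D}: scan cost=200, card=200
  {B}: scan cost=20, card=20
  {C}: scan cost=200, card=200
  {A}: scan cost=20, card=20
  {BD}: card=200; try (D,nl_idx)→380, (B,hash)→600, (B,nl_idx)→1400, (D,merge)→1940, (B,merge)→2120, (D,hash)→3240 …(+2); best=380 via (D,nl_idx)
  {CD}: card=10000; try (D,hash)→3600, (C,hash)→3600, (D,merge)→3800, (C,merge)→3800, (D,nl_idx)→11800, (D,nl)→40200 …(+1); best=3600 via (D,hash)
  {AD}: card=2000; try (A,hash)→600, (D,merge)→1940, (A,merge)→2120, (D,nl_idx)→2180, (D,hash)→3240, (D,nl)→4020 …(+1); best=600 via (A,hash)
  {BCD}: card=10000; try (C,hash)→3780, (C,merge)→3980, (B,hash)→13800, (C,nl)→40380, (B,nl_idx)→63600, (B,merge)→153720 …(+1); best=3780 via (C,hash)
  {ABD}: card=2000; try (A,hash)→780, (A,merge)→2300, (B,hash)→2800, (A,nl)→4380, (B,nl_idx)→12600, (B,merge)→24720 …(+1); best=780 via (A,hash)
  {ACD}: card=100000; try (C,hash)→5800, (A,hash)→13800, (C,merge)→26400, (A,merge)→153720, (A,nl)→203600, (C,nl)→400600; best=5800 via (C,hash)
  {ABCD}: card=100000; try (C,hash)→5980, (A,hash)→13980, (C,merge)→26580, (B,hash)→106000, (A,merge)→153900, (A,nl)→203780 …(+4); best=5980 via (C,hash)

cost=5980; order=B,D,A,C; methods=nl_idx,hash,hash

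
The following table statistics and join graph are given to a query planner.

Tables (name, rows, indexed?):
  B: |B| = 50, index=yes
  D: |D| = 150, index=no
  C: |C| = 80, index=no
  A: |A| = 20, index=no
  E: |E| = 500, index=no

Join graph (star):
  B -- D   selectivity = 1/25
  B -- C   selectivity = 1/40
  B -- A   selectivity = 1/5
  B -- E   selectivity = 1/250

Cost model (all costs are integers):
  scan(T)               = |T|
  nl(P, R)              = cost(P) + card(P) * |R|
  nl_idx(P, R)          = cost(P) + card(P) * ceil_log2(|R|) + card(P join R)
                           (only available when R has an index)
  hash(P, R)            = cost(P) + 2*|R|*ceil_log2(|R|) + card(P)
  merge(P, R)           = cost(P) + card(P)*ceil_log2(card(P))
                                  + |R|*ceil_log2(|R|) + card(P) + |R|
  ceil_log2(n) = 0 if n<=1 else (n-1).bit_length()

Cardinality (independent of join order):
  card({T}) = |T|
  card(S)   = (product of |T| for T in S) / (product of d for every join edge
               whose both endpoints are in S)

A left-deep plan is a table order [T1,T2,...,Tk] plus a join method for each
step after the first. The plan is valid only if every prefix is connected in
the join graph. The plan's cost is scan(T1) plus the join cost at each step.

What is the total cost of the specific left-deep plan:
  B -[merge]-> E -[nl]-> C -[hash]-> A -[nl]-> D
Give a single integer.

step 1: scan B: cost=50, card=50
step 2: join E via merge
    card(P join E) = 50*500/(250) = 100
    cost = 50 + 50*6 + 500*9 + 50 + 500 = 5400
step 3: join C via nl
    card(P join C) = 100*80/(40) = 200
    cost = 5400 + 100*80 = 13400
step 4: join A via hash
    card(P join A) = 200*20/(5) = 800
    cost = 13400 + 2*20*5 + 200 = 13800
step 5: join D via nl
    card(P join D) = 800*150/(25) = 4800
    cost = 13800 + 800*150 = 133800

133800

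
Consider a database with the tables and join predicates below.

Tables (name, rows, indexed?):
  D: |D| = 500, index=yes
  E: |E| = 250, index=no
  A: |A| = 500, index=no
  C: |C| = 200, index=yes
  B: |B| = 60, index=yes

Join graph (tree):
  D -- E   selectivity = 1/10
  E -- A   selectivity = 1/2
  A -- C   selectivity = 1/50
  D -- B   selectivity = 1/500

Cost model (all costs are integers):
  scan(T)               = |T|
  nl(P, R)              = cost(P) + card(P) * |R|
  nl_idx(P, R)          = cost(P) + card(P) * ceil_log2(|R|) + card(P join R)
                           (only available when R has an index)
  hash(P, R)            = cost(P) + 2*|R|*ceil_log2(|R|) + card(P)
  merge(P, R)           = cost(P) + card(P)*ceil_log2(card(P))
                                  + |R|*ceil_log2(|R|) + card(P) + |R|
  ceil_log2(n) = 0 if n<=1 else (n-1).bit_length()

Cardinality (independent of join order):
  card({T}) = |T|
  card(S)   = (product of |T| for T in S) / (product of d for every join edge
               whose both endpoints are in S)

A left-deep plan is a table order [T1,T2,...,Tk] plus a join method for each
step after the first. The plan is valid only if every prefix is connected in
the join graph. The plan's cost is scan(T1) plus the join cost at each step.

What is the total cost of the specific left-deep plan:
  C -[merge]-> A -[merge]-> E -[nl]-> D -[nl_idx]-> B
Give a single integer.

201533250

step 1: scan C: cost=200, card=200
step 2: join A via merge
    card(P join A) = 200*500/(50) = 2000
    cost = 200 + 200*8 + 500*9 + 200 + 500 = 7000
step 3: join E via merge
    card(P join E) = 2000*250/(2) = 250000
    cost = 7000 + 2000*11 + 250*8 + 2000 + 250 = 33250
step 4: join D via nl
    card(P join D) = 250000*500/(10) = 12500000
    cost = 33250 + 250000*500 = 125033250
step 5: join B via nl_idx
    card(P join B) = 12500000*60/(500) = 1500000
    cost = 125033250 + 12500000*6 + 1500000 = 201533250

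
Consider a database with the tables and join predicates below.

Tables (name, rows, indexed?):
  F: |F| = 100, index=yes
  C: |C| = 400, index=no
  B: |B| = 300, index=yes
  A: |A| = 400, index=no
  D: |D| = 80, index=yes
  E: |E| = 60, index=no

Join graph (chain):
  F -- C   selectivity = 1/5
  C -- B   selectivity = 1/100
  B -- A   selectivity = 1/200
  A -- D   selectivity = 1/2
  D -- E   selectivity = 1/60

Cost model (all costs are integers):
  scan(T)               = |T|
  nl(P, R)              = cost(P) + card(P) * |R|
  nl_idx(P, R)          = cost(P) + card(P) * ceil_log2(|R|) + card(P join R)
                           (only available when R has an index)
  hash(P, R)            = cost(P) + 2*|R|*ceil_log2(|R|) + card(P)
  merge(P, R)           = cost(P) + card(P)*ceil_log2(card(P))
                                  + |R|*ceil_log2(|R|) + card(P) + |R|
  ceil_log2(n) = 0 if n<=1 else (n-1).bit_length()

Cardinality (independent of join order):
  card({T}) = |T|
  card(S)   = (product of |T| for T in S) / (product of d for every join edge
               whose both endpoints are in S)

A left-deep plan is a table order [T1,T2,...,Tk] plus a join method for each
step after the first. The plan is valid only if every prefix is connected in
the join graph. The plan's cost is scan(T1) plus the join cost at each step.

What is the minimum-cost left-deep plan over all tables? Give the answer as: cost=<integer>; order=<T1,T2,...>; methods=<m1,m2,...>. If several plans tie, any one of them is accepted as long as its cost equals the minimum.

cost=155200; order=E,D,A,B,C,F; methods=nl_idx,merge,hash,hash,hash

Selinger DP (subsets sized 1..n):
  {F}: scan cost=100, card=100
  {C}: scan cost=400, card=400
  {B}: scan cost=300, card=300
  {A}: scan cost=400, card=400
  {D}: scan cost=80, card=80
  {E}: scan cost=60, card=60
  {CF}: card=8000; try (F,hash)→2200, (C,merge)→4900, (F,merge)→5200, (C,hash)→7400, (F,nl_idx)→11200, (C,nl)→40100 …(+1); best=2200 via (F,hash)
  {BC}: card=1200; try (B,nl_idx)→5200, (B,hash)→6200, (C,merge)→7300, (B,merge)→7400, (C,hash)→7800, (C,nl)→120300 …(+1); best=5200 via (B,nl_idx)
  {AB}: card=600; try (B,nl_idx)→4600, (B,hash)→6200, (A,merge)→7300, (B,merge)→7400, (A,hash)→7800, (A,nl)→120300 …(+1); best=4600 via (B,nl_idx)
  {AD}: card=16000; try (D,hash)→1920, (A,merge)→4720, (D,merge)→5040, (A,hash)→7360, (D,nl_idx)→19200, (A,nl)→32080 …(+1); best=1920 via (D,hash)
  {DE}: card=80; try (D,nl_idx)→560, (E,hash)→880, (D,merge)→1120, (E,merge)→1140, (D,hash)→1240, (D,nl)→4860 …(+1); best=560 via (D,nl_idx)
  {BCF}: card=24000; try (F,hash)→7800, (B,hash)→15600, (F,merge)→20400, (F,nl_idx)→37600, (B,nl_idx)→98200, (B,merge)→117200 …(+2); best=7800 via (F,hash)
  {ABC}: card=2400; try (C,hash)→12400, (A,hash)→13600, (C,merge)→15200, (A,merge)→23600, (C,nl)→244600, (A,nl)→485200; best=12400 via (C,hash)
  {ABD}: card=24000; try (D,hash)→6320, (D,merge)→11840, (B,hash)→23320, (D,nl_idx)→32800, (D,nl)→52600, (B,nl_idx)→169920 …(+2); best=6320 via (D,hash)
  {ADE}: card=16000; try (A,merge)→5200, (A,hash)→7840, (E,hash)→18640, (A,nl)→32560, (E,merge)→242340, (E,nl)→961920; best=5200 via (A,merge)
  {ABCF}: card=48000; try (F,hash)→16200, (A,hash)→39000, (F,merge)→44400, (F,nl_idx)→77200, (F,nl)→252400, (A,merge)→395800 …(+1); best=16200 via (F,hash)
  {ABCD}: card=96000; try (D,hash)→15920, (C,hash)→37520, (D,merge)→44240, (D,nl_idx)→125200, (D,nl)→204400, (C,merge)→394320 …(+1); best=15920 via (D,hash)
  {ABDE}: card=24000; try (B,hash)→26600, (E,hash)→31040, (B,nl_idx)→173200, (B,merge)→248200, (E,merge)→390740, (E,nl)→1446320 …(+1); best=26600 via (B,hash)
  {ABCDF}: card=1920000; try (D,hash)→65320, (F,hash)→113320, (D,merge)→832840, (F,merge)→1744720, (D,nl_idx)→2272200, (F,nl_idx)→2607920 …(+2); best=65320 via (D,hash)
  {ABCDE}: card=96000; try (C,hash)→57800, (E,hash)→112640, (C,merge)→414600, (E,merge)→1744340, (E,nl)→5775920, (C,nl)→9626600; best=57800 via (C,hash)
  {ABCDEF}: card=1920000; try (F,hash)→155200, (F,merge)→1786600, (E,hash)→1986040, (F,nl_idx)→2649800, (F,nl)→9657800, (E,merge)→42305740 …(+1); best=155200 via (F,hash)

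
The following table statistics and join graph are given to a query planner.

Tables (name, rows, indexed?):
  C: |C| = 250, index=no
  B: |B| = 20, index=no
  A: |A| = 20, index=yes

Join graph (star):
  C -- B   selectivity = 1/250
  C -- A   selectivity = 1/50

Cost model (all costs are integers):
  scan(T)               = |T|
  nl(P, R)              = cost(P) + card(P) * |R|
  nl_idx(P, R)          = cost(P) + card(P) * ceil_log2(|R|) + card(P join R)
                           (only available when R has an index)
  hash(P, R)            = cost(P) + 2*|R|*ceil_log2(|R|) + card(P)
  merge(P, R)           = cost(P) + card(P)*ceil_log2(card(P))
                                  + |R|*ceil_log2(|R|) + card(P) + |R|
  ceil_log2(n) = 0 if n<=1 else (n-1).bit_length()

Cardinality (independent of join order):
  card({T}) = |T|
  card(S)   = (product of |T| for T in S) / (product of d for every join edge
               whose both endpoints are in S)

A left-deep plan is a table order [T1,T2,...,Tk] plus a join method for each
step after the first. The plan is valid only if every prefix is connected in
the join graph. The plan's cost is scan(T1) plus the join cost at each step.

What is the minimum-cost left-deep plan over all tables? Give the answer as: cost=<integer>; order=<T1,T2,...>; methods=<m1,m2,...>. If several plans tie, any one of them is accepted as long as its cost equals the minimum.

cost=808; order=C,B,A; methods=hash,nl_idx

Selinger DP (subsets sized 1..n):
  {C}: scan cost=250, card=250
  {B}: scan cost=20, card=20
  {A}: scan cost=20, card=20
  {BC}: card=20; try (B,hash)→700, (C,merge)→2390, (B,merge)→2620, (C,hash)→4040, (C,nl)→5020, (B,nl)→5250; best=700 via (B,hash)
  {AC}: card=100; try (A,hash)→700, (A,nl_idx)→1600, (C,merge)→2390, (A,merge)→2620, (C,hash)→4040, (C,nl)→5020 …(+1); best=700 via (A,hash)
  {ABC}: card=8; try (A,nl_idx)→808, (A,hash)→920, (A,merge)→940, (B,hash)→1000, (A,nl)→1100, (B,merge)→1620 …(+1); best=808 via (A,nl_idx)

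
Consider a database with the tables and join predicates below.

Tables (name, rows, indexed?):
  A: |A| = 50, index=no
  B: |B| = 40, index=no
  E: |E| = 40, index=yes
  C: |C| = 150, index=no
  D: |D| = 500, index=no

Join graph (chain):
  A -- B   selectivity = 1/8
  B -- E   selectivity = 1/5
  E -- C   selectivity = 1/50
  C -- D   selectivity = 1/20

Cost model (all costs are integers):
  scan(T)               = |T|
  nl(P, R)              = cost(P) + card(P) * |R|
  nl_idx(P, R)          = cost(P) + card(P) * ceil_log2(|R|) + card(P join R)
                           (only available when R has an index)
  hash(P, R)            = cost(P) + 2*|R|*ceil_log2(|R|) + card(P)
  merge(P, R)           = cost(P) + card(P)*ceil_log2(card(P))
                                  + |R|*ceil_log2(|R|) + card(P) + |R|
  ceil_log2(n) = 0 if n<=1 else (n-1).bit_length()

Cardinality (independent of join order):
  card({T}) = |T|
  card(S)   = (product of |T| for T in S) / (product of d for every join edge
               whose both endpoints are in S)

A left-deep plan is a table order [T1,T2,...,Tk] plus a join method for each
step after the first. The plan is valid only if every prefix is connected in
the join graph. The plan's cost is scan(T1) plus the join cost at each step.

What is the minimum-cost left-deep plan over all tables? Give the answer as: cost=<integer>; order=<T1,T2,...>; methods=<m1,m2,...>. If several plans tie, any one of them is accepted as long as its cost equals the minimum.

cost=17940; order=C,E,B,A,D; methods=hash,hash,hash,hash

Selinger DP (subsets sized 1..n):
  {A}: scan cost=50, card=50
  {B}: scan cost=40, card=40
  {E}: scan cost=40, card=40
  {C}: scan cost=150, card=150
  {D}: scan cost=500, card=500
  {AB}: card=250; try (B,hash)→580, (A,merge)→670, (B,merge)→680, (A,hash)→680, (A,nl)→2040, (B,nl)→2050; best=580 via (B,hash)
  {BE}: card=320; try (E,hash)→560, (B,hash)→560, (E,merge)→600, (E,nl_idx)→600, (B,merge)→600, (E,nl)→1640 …(+1); best=560 via (E,hash)
  {CE}: card=120; try (E,hash)→780, (E,nl_idx)→1170, (C,merge)→1670, (E,merge)→1780, (C,hash)→2480, (C,nl)→6040 …(+1); best=780 via (E,hash)
  {CD}: card=3750; try (C,hash)→3400, (D,merge)→6500, (C,merge)→6850, (D,hash)→9300, (D,nl)→75150, (C,nl)→75500; best=3400 via (C,hash)
  {ABE}: card=2000; try (E,hash)→1310, (A,hash)→1480, (E,merge)→3110, (E,nl_idx)→4080, (A,merge)→4110, (E,nl)→10580 …(+1); best=1310 via (E,hash)
  {BCE}: card=960; try (B,hash)→1380, (B,merge)→2020, (C,hash)→3280, (C,merge)→5110, (B,nl)→5580, (C,nl)→48560; best=1380 via (B,hash)
  {CDE}: card=3000; try (D,merge)→6740, (E,hash)→7630, (D,hash)→9900, (E,nl_idx)→28900, (E,merge)→52430, (D,nl)→60780 …(+1); best=6740 via (D,merge)
  {ABCE}: card=6000; try (A,hash)→2940, (C,hash)→5710, (A,merge)→12290, (C,merge)→26660, (A,nl)→49380, (C,nl)→301310; best=2940 via (A,hash)
  {BCDE}: card=24000; try (B,hash)→10220, (D,hash)→11340, (D,merge)→16940, (B,merge)→46020, (B,nl)→126740, (D,nl)→481380; best=10220 via (B,hash)
  {ABCDE}: card=150000; try (D,hash)→17940, (A,hash)→34820, (D,merge)→91940, (A,merge)→394570, (A,nl)→1210220, (D,nl)→3002940; best=17940 via (D,hash)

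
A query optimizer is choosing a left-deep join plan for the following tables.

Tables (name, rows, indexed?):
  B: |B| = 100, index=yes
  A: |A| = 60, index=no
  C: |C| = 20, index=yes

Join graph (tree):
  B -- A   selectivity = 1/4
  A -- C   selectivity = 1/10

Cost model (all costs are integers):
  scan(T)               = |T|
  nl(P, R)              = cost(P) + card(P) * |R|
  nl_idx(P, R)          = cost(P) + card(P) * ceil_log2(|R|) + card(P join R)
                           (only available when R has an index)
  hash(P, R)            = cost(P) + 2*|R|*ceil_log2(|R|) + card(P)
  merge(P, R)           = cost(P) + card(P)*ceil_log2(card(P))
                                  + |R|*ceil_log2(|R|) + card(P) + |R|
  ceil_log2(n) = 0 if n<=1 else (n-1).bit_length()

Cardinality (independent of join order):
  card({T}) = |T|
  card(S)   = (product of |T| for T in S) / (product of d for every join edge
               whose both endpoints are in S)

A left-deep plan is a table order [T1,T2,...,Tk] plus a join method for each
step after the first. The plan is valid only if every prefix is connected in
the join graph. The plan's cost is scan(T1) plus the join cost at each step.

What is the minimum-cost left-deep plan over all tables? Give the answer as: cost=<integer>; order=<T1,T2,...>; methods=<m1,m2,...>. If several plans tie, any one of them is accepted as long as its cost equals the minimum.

cost=1840; order=A,C,B; methods=hash,hash

Selinger DP (subsets sized 1..n):
  {B}: scan cost=100, card=100
  {A}: scan cost=60, card=60
  {C}: scan cost=20, card=20
  {AB}: card=1500; try (A,hash)→920, (B,merge)→1280, (A,merge)→1320, (B,hash)→1520, (B,nl_idx)→1980, (B,nl)→6060 …(+1); best=920 via (A,hash)
  {AC}: card=120; try (C,hash)→320, (C,nl_idx)→480, (A,merge)→560, (C,merge)→600, (A,hash)→760, (A,nl)→1220 …(+1); best=320 via (C,hash)
  {ABC}: card=3000; try (B,hash)→1840, (B,merge)→2080, (C,hash)→2620, (B,nl_idx)→4160, (C,nl_idx)→11420, (B,nl)→12320 …(+2); best=1840 via (B,hash)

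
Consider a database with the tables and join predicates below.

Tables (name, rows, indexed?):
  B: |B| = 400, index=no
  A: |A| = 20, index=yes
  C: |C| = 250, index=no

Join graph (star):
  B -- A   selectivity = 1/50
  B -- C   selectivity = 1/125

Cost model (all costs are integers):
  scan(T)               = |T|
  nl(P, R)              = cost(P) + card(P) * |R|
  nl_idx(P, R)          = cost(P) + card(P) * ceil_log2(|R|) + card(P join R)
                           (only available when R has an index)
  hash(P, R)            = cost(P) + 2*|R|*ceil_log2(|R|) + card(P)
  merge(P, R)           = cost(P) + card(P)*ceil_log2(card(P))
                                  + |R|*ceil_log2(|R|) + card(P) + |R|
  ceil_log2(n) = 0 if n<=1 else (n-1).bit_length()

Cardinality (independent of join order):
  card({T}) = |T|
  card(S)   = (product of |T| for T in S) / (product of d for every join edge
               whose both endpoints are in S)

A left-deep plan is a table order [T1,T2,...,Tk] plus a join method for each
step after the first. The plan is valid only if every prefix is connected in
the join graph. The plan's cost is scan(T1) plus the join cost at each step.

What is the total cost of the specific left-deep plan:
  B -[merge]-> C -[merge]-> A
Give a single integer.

step 1: scan B: cost=400, card=400
step 2: join C via merge
    card(P join C) = 400*250/(125) = 800
    cost = 400 + 400*9 + 250*8 + 400 + 250 = 6650
step 3: join A via merge
    card(P join A) = 800*20/(50) = 320
    cost = 6650 + 800*10 + 20*5 + 800 + 20 = 15570

15570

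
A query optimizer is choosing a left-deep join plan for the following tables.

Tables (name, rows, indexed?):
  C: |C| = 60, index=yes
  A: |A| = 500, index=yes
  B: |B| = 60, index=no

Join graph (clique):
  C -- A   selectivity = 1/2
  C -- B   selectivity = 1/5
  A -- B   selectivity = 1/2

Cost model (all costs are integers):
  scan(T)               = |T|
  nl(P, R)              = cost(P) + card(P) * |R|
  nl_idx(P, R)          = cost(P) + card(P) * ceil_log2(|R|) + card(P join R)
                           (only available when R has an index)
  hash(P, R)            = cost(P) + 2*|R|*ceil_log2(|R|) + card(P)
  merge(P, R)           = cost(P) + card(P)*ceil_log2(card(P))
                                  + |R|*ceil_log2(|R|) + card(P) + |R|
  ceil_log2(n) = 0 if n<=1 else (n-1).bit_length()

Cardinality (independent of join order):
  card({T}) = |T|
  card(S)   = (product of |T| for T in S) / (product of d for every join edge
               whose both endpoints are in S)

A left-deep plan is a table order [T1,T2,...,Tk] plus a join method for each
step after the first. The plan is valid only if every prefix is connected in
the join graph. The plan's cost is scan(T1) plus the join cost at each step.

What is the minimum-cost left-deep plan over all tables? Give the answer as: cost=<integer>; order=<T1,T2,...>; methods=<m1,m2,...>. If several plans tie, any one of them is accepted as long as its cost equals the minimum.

cost=10560; order=B,C,A; methods=hash,hash

Selinger DP (subsets sized 1..n):
  {C}: scan cost=60, card=60
  {A}: scan cost=500, card=500
  {B}: scan cost=60, card=60
  {AC}: card=15000; try (C,hash)→1720, (A,merge)→5480, (C,merge)→5920, (A,hash)→9120, (A,nl_idx)→15600, (C,nl_idx)→18500 …(+2); best=1720 via (C,hash)
  {BC}: card=720; try (C,hash)→840, (B,hash)→840, (C,merge)→900, (B,merge)→900, (C,nl_idx)→1140, (C,nl)→3660 …(+1); best=840 via (C,hash)
  {AB}: card=15000; try (B,hash)→1720, (A,merge)→5480, (B,merge)→5920, (A,hash)→9120, (A,nl_idx)→15600, (A,nl)→30060 …(+1); best=1720 via (B,hash)
  {ABC}: card=90000; try (A,hash)→10560, (A,merge)→13760, (C,hash)→17440, (B,hash)→17440, (A,nl_idx)→97320, (C,nl_idx)→181720 …(+5); best=10560 via (A,hash)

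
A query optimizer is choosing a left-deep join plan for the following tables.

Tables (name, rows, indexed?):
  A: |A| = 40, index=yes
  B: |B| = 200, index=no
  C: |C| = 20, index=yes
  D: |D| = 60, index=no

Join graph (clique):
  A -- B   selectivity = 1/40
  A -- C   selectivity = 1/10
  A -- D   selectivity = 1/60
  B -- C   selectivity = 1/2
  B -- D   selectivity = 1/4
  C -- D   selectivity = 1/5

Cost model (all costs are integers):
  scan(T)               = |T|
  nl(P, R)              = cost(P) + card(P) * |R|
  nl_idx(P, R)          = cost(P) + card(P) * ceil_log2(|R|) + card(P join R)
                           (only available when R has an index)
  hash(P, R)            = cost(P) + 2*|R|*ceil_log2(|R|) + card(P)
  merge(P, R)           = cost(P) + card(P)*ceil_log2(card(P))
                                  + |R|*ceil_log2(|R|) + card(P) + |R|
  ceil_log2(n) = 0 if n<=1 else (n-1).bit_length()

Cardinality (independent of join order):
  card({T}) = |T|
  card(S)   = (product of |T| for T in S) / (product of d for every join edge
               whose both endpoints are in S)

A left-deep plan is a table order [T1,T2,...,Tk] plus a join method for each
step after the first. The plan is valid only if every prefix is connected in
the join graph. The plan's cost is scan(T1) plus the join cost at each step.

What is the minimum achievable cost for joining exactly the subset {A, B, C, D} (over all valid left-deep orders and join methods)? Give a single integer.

2050

Selinger DP over subsets of {A,B,C,D}:
  {A}: scan cost=40, card=40
  {B}: scan cost=200, card=200
  {C}: scan cost=20, card=20
  {D}: scan cost=60, card=60
  {AB}: card=200; try (A,hash)→880, (A,nl_idx)→1600, (B,merge)→2120, (A,merge)→2280, (B,hash)→3280, (B,nl)→8040 …(+1); best=880 via (A,hash)
  {AC}: card=80; try (A,nl_idx)→220, (C,hash)→280, (C,nl_idx)→320, (A,merge)→420, (C,merge)→440, (A,hash)→520 …(+2); best=220 via (A,nl_idx)
  {AD}: card=40; try (A,nl_idx)→460, (A,hash)→600, (D,merge)→740, (A,merge)→760, (D,hash)→800, (D,nl)→2440 …(+1); best=460 via (A,nl_idx)
  {BC}: card=2000; try (C,hash)→600, (B,merge)→1940, (C,merge)→2120, (C,nl_idx)→3200, (B,hash)→3240, (B,nl)→4020 …(+1); best=600 via (C,hash)
  {BD}: card=3000; try (D,hash)→1120, (B,merge)→2280, (D,merge)→2420, (B,hash)→3320, (B,nl)→12060, (D,nl)→12200; best=1120 via (D,hash)
  {CD}: card=240; try (C,hash)→320, (D,merge)→560, (C,merge)→600, (C,nl_idx)→600, (D,hash)→760, (D,nl)→1220 …(+1); best=320 via (C,hash)
  {ABC}: card=200; try (C,hash)→1280, (C,nl_idx)→2080, (B,merge)→2660, (C,merge)→2800, (A,hash)→3080, (B,hash)→3500 …(+5); best=1280 via (C,hash)
  {ABD}: card=50; try (D,hash)→1800, (B,merge)→2540, (D,merge)→3100, (B,hash)→3700, (A,hash)→4600, (B,nl)→8460 …(+4); best=1800 via (D,hash)
  {ACD}: card=16; try (C,nl_idx)→676, (C,hash)→700, (C,merge)→860, (D,hash)→1020, (A,hash)→1040, (C,nl)→1260 …(+5); best=676 via (C,nl_idx)
  {BCD}: card=6000; try (D,hash)→3320, (B,hash)→3760, (B,merge)→4280, (C,hash)→4320, (C,nl_idx)→22120, (D,merge)→25020 …(+4); best=3320 via (D,hash)
  {ABCD}: card=10; try (C,hash)→2050, (C,nl_idx)→2060, (D,hash)→2200, (C,merge)→2270, (B,merge)→2556, (C,nl)→2800 …(+8); best=2050 via (C,hash)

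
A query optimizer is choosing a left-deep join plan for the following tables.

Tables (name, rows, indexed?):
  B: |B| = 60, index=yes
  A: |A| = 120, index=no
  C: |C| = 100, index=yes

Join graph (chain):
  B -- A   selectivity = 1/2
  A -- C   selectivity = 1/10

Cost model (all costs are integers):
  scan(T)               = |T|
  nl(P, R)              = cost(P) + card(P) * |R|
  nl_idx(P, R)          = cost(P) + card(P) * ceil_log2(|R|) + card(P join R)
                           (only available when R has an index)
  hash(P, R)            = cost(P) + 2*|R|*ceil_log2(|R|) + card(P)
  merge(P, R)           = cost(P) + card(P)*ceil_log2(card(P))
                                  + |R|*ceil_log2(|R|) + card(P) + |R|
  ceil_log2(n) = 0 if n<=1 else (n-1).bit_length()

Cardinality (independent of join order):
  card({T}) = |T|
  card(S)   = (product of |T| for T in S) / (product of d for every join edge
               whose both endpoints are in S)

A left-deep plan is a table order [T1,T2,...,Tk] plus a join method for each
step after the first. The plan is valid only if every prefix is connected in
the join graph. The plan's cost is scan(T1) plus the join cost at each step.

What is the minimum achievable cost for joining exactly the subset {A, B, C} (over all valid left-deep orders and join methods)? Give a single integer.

Selinger DP over subsets of {A,B,C}:
  {B}: scan cost=60, card=60
  {A}: scan cost=120, card=120
  {C}: scan cost=100, card=100
  {AB}: card=3600; try (B,hash)→960, (A,merge)→1440, (B,merge)→1500, (A,hash)→1800, (B,nl_idx)→4440, (A,nl)→7260 …(+1); best=960 via (B,hash)
  {AC}: card=1200; try (C,hash)→1640, (A,merge)→1860, (C,merge)→1880, (A,hash)→1880, (C,nl_idx)→2160, (A,nl)→12100 …(+1); best=1640 via (C,hash)
  {ABC}: card=36000; try (B,hash)→3560, (C,hash)→5960, (B,merge)→16460, (B,nl_idx)→44840, (C,merge)→48560, (C,nl_idx)→62160 …(+2); best=3560 via (B,hash)

3560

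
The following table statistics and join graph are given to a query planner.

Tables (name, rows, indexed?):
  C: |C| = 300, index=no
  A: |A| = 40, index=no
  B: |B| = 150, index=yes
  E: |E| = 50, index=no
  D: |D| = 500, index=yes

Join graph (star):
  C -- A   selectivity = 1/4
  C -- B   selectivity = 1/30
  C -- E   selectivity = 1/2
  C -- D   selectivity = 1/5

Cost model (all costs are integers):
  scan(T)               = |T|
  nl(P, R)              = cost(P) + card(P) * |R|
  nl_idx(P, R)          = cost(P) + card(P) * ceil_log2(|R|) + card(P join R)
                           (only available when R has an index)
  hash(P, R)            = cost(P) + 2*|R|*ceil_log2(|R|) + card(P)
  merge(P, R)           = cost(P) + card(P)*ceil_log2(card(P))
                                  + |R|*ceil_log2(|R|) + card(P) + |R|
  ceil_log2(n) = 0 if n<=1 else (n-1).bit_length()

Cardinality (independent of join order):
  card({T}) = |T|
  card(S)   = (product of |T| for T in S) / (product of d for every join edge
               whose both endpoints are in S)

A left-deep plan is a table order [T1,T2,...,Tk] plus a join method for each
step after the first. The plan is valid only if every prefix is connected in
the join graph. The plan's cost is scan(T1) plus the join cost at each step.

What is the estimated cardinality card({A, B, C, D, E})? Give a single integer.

37500000

Tables in S: A(40), B(150), C(300), D(500), E(50)
Edges inside S: C-A(d=4), C-B(d=30), C-E(d=2), C-D(d=5)
numerator = 40 * 150 * 300 * 500 * 50 = 45000000000
denominator = 4 * 30 * 2 * 5 = 1200
card(S) = 45000000000 / 1200 = 37500000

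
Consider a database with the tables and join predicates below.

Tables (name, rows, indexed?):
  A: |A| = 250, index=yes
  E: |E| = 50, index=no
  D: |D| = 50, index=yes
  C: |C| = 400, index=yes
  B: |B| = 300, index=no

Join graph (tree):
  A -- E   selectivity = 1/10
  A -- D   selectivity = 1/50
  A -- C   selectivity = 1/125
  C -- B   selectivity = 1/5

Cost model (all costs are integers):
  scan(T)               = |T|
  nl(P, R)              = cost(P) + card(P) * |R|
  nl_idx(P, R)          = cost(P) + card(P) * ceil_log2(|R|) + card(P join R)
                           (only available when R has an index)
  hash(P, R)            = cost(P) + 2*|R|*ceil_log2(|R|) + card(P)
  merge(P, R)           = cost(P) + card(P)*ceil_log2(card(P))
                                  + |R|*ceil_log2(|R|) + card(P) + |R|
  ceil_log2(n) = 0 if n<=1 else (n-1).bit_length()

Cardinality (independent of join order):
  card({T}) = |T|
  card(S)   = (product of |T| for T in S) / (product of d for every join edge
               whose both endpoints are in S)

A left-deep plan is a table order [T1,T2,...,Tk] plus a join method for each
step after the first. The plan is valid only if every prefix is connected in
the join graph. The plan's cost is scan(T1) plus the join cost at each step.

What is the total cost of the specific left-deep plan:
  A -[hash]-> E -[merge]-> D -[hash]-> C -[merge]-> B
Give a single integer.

step 1: scan A: cost=250, card=250
step 2: join E via hash
    card(P join E) = 250*50/(10) = 1250
    cost = 250 + 2*50*6 + 250 = 1100
step 3: join D via merge
    card(P join D) = 1250*50/(50) = 1250
    cost = 1100 + 1250*11 + 50*6 + 1250 + 50 = 16450
step 4: join C via hash
    card(P join C) = 1250*400/(125) = 4000
    cost = 16450 + 2*400*9 + 1250 = 24900
step 5: join B via merge
    card(P join B) = 4000*300/(5) = 240000
    cost = 24900 + 4000*12 + 300*9 + 4000 + 300 = 79900

79900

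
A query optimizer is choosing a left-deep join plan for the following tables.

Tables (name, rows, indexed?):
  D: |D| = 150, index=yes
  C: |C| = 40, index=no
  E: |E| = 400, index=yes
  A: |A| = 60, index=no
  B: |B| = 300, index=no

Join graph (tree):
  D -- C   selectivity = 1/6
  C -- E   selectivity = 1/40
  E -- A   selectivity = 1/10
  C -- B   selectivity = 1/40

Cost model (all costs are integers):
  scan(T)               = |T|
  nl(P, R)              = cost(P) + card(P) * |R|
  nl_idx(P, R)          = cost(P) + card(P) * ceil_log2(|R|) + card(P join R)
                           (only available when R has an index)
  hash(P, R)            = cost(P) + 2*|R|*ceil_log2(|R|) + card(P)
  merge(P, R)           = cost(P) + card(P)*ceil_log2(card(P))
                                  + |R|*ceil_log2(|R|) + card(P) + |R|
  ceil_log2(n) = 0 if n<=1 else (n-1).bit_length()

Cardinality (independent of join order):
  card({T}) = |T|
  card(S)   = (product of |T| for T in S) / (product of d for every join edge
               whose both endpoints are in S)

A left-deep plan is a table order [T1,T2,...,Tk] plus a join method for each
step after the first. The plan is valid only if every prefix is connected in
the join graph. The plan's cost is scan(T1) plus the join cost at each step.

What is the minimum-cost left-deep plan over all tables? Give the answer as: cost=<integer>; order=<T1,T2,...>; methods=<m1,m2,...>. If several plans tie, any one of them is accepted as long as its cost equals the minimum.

cost=30120; order=C,E,A,B,D; methods=nl_idx,hash,hash,hash

Selinger DP (subsets sized 1..n):
  {D}: scan cost=150, card=150
  {C}: scan cost=40, card=40
  {E}: scan cost=400, card=400
  {A}: scan cost=60, card=60
  {B}: scan cost=300, card=300
  {CD}: card=1000; try (C,hash)→780, (D,nl_idx)→1360, (D,merge)→1670, (C,merge)→1780, (D,hash)→2480, (D,nl)→6040 …(+1); best=780 via (C,hash)
  {CE}: card=400; try (E,nl_idx)→800, (C,hash)→1280, (E,merge)→4320, (C,merge)→4680, (E,hash)→7280, (E,nl)→16040 …(+1); best=800 via (E,nl_idx)
  {BC}: card=300; try (C,hash)→1080, (B,merge)→3320, (C,merge)→3580, (B,hash)→5480, (B,nl)→12040, (C,nl)→12300; best=1080 via (C,hash)
  {AE}: card=2400; try (A,hash)→1520, (E,nl_idx)→3000, (E,merge)→4480, (A,merge)→4820, (E,hash)→7320, (E,nl)→24060 …(+1); best=1520 via (A,hash)
  {CDE}: card=10000; try (D,hash)→3600, (D,merge)→6150, (E,hash)→8980, (D,nl_idx)→14000, (E,merge)→15780, (E,nl_idx)→19780 …(+2); best=3600 via (D,hash)
  {BCD}: card=7500; try (D,hash)→3780, (D,merge)→5430, (B,hash)→7180, (D,nl_idx)→10980, (B,merge)→14780, (D,nl)→46080 …(+1); best=3780 via (D,hash)
  {ACE}: card=2400; try (A,hash)→1920, (C,hash)→4400, (A,merge)→5220, (A,nl)→24800, (C,merge)→33000, (C,nl)→97520; best=1920 via (A,hash)
  {BCE}: card=3000; try (B,hash)→6600, (E,nl_idx)→6780, (B,merge)→7800, (E,merge)→8080, (E,hash)→8580, (B,nl)→120800 …(+1); best=6600 via (B,hash)
  {ACDE}: card=60000; try (D,hash)→6720, (A,hash)→14320, (D,merge)→34470, (D,nl_idx)→81120, (A,merge)→154020, (D,nl)→361920 …(+1); best=6720 via (D,hash)
  {BCDE}: card=75000; try (D,hash)→12000, (E,hash)→18480, (B,hash)→19000, (D,merge)→46950, (D,nl_idx)→105600, (E,merge)→112780 …(+5); best=12000 via (D,hash)
  {ABCE}: card=18000; try (B,hash)→9720, (A,hash)→10320, (B,merge)→36120, (A,merge)→46020, (A,nl)→186600, (B,nl)→721920; best=9720 via (B,hash)
  {ABCDE}: card=450000; try (D,hash)→30120, (B,hash)→72120, (A,hash)→87720, (D,merge)→299070, (D,nl_idx)→603720, (B,merge)→1029720 …(+4); best=30120 via (D,hash)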